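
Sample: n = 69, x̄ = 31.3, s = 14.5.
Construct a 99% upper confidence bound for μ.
μ ≤ 35.46

Upper bound (one-sided):
t* = 2.382 (one-sided for 99%)
Upper bound = x̄ + t* · s/√n = 31.3 + 2.382 · 14.5/√69 = 35.46

We are 99% confident that μ ≤ 35.46.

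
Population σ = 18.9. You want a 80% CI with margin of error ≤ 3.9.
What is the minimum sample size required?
n ≥ 39

For margin E ≤ 3.9:
n ≥ (z* · σ / E)²
n ≥ (1.282 · 18.9 / 3.9)²
n ≥ 38.60

Minimum n = 39 (rounding up)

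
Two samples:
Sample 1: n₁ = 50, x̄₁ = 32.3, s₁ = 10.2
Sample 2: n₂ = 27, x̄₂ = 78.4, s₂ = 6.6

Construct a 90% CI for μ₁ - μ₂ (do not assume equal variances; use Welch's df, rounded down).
(-49.30, -42.90)

Difference: x̄₁ - x̄₂ = -46.10
SE = √(s₁²/n₁ + s₂²/n₂) = √(10.2²/50 + 6.6²/27) = 1.9220
df = 72.41 → 72 (Welch–Satterthwaite, rounded down)
t* = 1.666

CI: -46.10 ± 1.666 · 1.9220 = -46.10 ± 3.20 = (-49.30, -42.90)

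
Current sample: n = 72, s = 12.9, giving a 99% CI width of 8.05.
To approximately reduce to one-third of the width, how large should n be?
n ≈ 648

CI width ∝ 1/√n
To reduce width by factor 3, need √n to grow by 3 → need 3² = 9 times as many samples.

Current: n = 72, width = 8.05
New: n = 648, width ≈ 2.62

Width reduced by factor of 8.05/2.62 = 3.07.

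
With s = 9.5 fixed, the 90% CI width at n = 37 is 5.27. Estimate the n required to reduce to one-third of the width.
n ≈ 333

CI width ∝ 1/√n
To reduce width by factor 3, need √n to grow by 3 → need 3² = 9 times as many samples.

Current: n = 37, width = 5.27
New: n = 333, width ≈ 1.72

Width reduced by factor of 5.27/1.72 = 3.06.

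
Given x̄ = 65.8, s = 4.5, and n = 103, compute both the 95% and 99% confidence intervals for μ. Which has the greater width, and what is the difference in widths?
99% CI is wider by 0.57

df = 102
95% CI: t* = 1.983, (64.92, 66.68), width = 2 · t* · s/√n = 1.76
99% CI: t* = 2.625, (64.64, 66.96), width = 2 · t* · s/√n = 2.33

The 99% CI is wider by 2.33 - 1.76 = 0.57.
Higher confidence requires a wider interval.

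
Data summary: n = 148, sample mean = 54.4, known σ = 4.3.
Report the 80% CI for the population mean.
(53.95, 54.85)

z-interval (σ known):
z* = 1.282 for 80% confidence

Margin of error = z* · σ/√n = 1.282 · 4.3/√148 = 0.45

CI: (54.4 - 0.45, 54.4 + 0.45) = (53.95, 54.85)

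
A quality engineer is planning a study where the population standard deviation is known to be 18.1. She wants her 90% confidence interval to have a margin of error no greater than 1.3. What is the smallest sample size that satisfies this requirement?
n ≥ 525

For margin E ≤ 1.3:
n ≥ (z* · σ / E)²
n ≥ (1.645 · 18.1 / 1.3)²
n ≥ 524.57

Minimum n = 525 (rounding up)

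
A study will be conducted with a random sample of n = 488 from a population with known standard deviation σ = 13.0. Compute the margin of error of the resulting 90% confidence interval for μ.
Margin of error = 0.97

Margin of error = z* · σ/√n
= 1.645 · 13.0/√488
= 1.645 · 13.0/22.0907
= 0.97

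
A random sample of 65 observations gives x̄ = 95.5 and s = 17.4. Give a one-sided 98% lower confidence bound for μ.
μ ≥ 90.98

Lower bound (one-sided):
t* = 2.096 (one-sided for 98%)
Lower bound = x̄ - t* · s/√n = 95.5 - 2.096 · 17.4/√65 = 90.98

We are 98% confident that μ ≥ 90.98.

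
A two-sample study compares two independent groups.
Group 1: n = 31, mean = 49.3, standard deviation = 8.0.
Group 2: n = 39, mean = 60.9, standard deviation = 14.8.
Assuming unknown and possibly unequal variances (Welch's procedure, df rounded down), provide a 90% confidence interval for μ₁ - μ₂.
(-16.23, -6.97)

Difference: x̄₁ - x̄₂ = -11.60
SE = √(s₁²/n₁ + s₂²/n₂) = √(8.0²/31 + 14.8²/39) = 2.7714
df = 60.68 → 60 (Welch–Satterthwaite, rounded down)
t* = 1.671

CI: -11.60 ± 1.671 · 2.7714 = -11.60 ± 4.63 = (-16.23, -6.97)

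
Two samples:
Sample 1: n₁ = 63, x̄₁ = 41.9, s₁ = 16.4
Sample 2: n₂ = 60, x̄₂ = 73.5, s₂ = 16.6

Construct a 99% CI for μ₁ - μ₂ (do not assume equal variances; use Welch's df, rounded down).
(-39.39, -23.81)

Difference: x̄₁ - x̄₂ = -31.60
SE = √(s₁²/n₁ + s₂²/n₂) = √(16.4²/63 + 16.6²/60) = 2.9769
df = 120.55 → 120 (Welch–Satterthwaite, rounded down)
t* = 2.617

CI: -31.60 ± 2.617 · 2.9769 = -31.60 ± 7.79 = (-39.39, -23.81)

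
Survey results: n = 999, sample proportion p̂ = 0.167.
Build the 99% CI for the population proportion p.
(0.137, 0.197)

Proportion CI:
SE = √(p̂(1-p̂)/n) = √(0.167 · 0.833 / 999) = 0.01180

z* = 2.576
Margin = z* · SE = 2.576 · 0.01180 = 0.0304

CI: 0.167 ± 0.0304 = (0.137, 0.197)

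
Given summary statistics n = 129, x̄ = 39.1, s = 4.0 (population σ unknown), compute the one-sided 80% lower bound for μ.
μ ≥ 38.80

Lower bound (one-sided):
t* = 0.844 (one-sided for 80%)
Lower bound = x̄ - t* · s/√n = 39.1 - 0.844 · 4.0/√129 = 38.80

We are 80% confident that μ ≥ 38.80.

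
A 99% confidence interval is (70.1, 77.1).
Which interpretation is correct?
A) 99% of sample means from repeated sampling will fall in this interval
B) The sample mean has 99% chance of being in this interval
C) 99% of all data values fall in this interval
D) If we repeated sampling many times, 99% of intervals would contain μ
D

A) Wrong — coverage applies to intervals containing μ, not to future x̄ values.
B) Wrong — x̄ is observed and sits in the interval by construction.
C) Wrong — a CI is about the parameter μ, not individual data values.
D) Correct — this is the frequentist long-run coverage interpretation.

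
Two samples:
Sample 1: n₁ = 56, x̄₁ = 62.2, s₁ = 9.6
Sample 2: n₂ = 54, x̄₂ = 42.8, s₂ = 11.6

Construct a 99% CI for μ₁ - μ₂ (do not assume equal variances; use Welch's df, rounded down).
(14.06, 24.74)

Difference: x̄₁ - x̄₂ = 19.40
SE = √(s₁²/n₁ + s₂²/n₂) = √(9.6²/56 + 11.6²/54) = 2.0341
df = 102.88 → 102 (Welch–Satterthwaite, rounded down)
t* = 2.625

CI: 19.40 ± 2.625 · 2.0341 = 19.40 ± 5.34 = (14.06, 24.74)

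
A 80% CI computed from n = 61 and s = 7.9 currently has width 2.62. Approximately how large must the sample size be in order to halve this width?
n ≈ 244

CI width ∝ 1/√n
To reduce width by factor 2, need √n to grow by 2 → need 2² = 4 times as many samples.

Current: n = 61, width = 2.62
New: n = 244, width ≈ 1.30

Width reduced by factor of 2.62/1.30 = 2.02.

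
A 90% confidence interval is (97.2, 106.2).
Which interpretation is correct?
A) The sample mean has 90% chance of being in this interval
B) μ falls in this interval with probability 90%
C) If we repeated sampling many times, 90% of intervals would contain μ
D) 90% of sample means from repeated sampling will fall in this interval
C

A) Wrong — x̄ is observed and sits in the interval by construction.
B) Wrong — μ is fixed; the randomness lives in the interval, not in μ.
C) Correct — this is the frequentist long-run coverage interpretation.
D) Wrong — coverage applies to intervals containing μ, not to future x̄ values.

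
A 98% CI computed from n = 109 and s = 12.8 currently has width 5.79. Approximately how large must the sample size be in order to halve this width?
n ≈ 436

CI width ∝ 1/√n
To reduce width by factor 2, need √n to grow by 2 → need 2² = 4 times as many samples.

Current: n = 109, width = 5.79
New: n = 436, width ≈ 2.86

Width reduced by factor of 5.79/2.86 = 2.02.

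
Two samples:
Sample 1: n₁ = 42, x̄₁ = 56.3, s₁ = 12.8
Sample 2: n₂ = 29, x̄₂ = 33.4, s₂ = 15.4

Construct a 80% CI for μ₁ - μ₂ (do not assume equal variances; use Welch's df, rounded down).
(18.39, 27.41)

Difference: x̄₁ - x̄₂ = 22.90
SE = √(s₁²/n₁ + s₂²/n₂) = √(12.8²/42 + 15.4²/29) = 3.4755
df = 52.87 → 52 (Welch–Satterthwaite, rounded down)
t* = 1.298

CI: 22.90 ± 1.298 · 3.4755 = 22.90 ± 4.51 = (18.39, 27.41)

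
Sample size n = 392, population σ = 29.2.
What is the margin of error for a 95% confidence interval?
Margin of error = 2.89

Margin of error = z* · σ/√n
= 1.960 · 29.2/√392
= 1.960 · 29.2/19.7990
= 2.89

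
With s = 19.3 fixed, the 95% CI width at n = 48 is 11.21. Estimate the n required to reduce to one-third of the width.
n ≈ 432

CI width ∝ 1/√n
To reduce width by factor 3, need √n to grow by 3 → need 3² = 9 times as many samples.

Current: n = 48, width = 11.21
New: n = 432, width ≈ 3.65

Width reduced by factor of 11.21/3.65 = 3.07.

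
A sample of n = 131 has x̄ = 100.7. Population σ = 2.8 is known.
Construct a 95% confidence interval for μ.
(100.22, 101.18)

z-interval (σ known):
z* = 1.960 for 95% confidence

Margin of error = z* · σ/√n = 1.960 · 2.8/√131 = 0.48

CI: (100.7 - 0.48, 100.7 + 0.48) = (100.22, 101.18)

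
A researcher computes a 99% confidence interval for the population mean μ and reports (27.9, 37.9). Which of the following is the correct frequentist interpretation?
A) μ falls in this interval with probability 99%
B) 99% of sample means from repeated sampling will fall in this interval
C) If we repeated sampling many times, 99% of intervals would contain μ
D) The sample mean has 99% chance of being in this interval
C

A) Wrong — μ is fixed; the randomness lives in the interval, not in μ.
B) Wrong — coverage applies to intervals containing μ, not to future x̄ values.
C) Correct — this is the frequentist long-run coverage interpretation.
D) Wrong — x̄ is observed and sits in the interval by construction.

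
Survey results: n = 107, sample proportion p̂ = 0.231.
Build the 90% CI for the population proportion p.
(0.164, 0.298)

Proportion CI:
SE = √(p̂(1-p̂)/n) = √(0.231 · 0.769 / 107) = 0.04075

z* = 1.645
Margin = z* · SE = 1.645 · 0.04075 = 0.0670

CI: 0.231 ± 0.0670 = (0.164, 0.298)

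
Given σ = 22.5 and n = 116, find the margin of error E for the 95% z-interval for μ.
Margin of error = 4.09

Margin of error = z* · σ/√n
= 1.960 · 22.5/√116
= 1.960 · 22.5/10.7703
= 4.09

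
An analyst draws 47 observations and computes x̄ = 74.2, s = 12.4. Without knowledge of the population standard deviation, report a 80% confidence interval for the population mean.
(71.85, 76.55)

t-interval (σ unknown):
df = n - 1 = 46
t* = 1.300 for 80% confidence

Margin of error = t* · s/√n = 1.300 · 12.4/√47 = 2.35

CI: (71.85, 76.55)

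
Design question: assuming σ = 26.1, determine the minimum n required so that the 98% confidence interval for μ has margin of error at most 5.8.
n ≥ 110

For margin E ≤ 5.8:
n ≥ (z* · σ / E)²
n ≥ (2.326 · 26.1 / 5.8)²
n ≥ 109.56

Minimum n = 110 (rounding up)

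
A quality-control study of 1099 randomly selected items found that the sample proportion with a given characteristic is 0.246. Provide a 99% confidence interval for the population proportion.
(0.213, 0.279)

Proportion CI:
SE = √(p̂(1-p̂)/n) = √(0.246 · 0.754 / 1099) = 0.01299

z* = 2.576
Margin = z* · SE = 2.576 · 0.01299 = 0.0335

CI: 0.246 ± 0.0335 = (0.213, 0.279)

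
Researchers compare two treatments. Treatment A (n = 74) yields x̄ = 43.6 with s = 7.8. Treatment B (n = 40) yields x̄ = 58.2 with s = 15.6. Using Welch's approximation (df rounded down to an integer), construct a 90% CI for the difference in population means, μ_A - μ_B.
(-19.01, -10.19)

Difference: x̄₁ - x̄₂ = -14.60
SE = √(s₁²/n₁ + s₂²/n₂) = √(7.8²/74 + 15.6²/40) = 2.6280
df = 49.77 → 49 (Welch–Satterthwaite, rounded down)
t* = 1.677

CI: -14.60 ± 1.677 · 2.6280 = -14.60 ± 4.41 = (-19.01, -10.19)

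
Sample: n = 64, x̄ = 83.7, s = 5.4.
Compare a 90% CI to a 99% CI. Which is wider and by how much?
99% CI is wider by 1.34

df = 63
90% CI: t* = 1.669, (82.57, 84.83), width = 2 · t* · s/√n = 2.25
99% CI: t* = 2.656, (81.91, 85.49), width = 2 · t* · s/√n = 3.59

The 99% CI is wider by 3.59 - 2.25 = 1.34.
Higher confidence requires a wider interval.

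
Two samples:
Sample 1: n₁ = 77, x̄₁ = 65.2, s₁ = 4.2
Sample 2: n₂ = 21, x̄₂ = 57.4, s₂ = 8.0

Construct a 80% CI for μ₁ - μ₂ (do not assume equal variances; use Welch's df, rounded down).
(5.41, 10.19)

Difference: x̄₁ - x̄₂ = 7.80
SE = √(s₁²/n₁ + s₂²/n₂) = √(4.2²/77 + 8.0²/21) = 1.8102
df = 23.09 → 23 (Welch–Satterthwaite, rounded down)
t* = 1.319

CI: 7.80 ± 1.319 · 1.8102 = 7.80 ± 2.39 = (5.41, 10.19)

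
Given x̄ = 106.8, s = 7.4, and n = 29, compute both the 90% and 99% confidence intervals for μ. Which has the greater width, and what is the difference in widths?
99% CI is wider by 2.92

df = 28
90% CI: t* = 1.701, (104.46, 109.14), width = 2 · t* · s/√n = 4.67
99% CI: t* = 2.763, (103.00, 110.60), width = 2 · t* · s/√n = 7.59

The 99% CI is wider by 7.59 - 4.67 = 2.92.
Higher confidence requires a wider interval.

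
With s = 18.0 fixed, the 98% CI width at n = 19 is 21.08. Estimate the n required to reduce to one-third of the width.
n ≈ 171

CI width ∝ 1/√n
To reduce width by factor 3, need √n to grow by 3 → need 3² = 9 times as many samples.

Current: n = 19, width = 21.08
New: n = 171, width ≈ 6.46

Width reduced by factor of 21.08/6.46 = 3.26.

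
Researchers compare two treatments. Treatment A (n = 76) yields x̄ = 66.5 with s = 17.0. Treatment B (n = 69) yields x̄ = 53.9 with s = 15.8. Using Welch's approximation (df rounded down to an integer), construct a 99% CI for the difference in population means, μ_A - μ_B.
(5.49, 19.71)

Difference: x̄₁ - x̄₂ = 12.60
SE = √(s₁²/n₁ + s₂²/n₂) = √(17.0²/76 + 15.8²/69) = 2.7241
df = 142.92 → 142 (Welch–Satterthwaite, rounded down)
t* = 2.611

CI: 12.60 ± 2.611 · 2.7241 = 12.60 ± 7.11 = (5.49, 19.71)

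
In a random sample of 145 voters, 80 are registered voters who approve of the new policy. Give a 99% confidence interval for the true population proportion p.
(0.445, 0.658)

Proportion CI:
p̂ = 80/145 = 0.55172
SE = √(p̂(1-p̂)/n) = √(0.55172 · 0.44828 / 145) = 0.04130

z* = 2.576
Margin = z* · SE = 2.576 · 0.04130 = 0.1064

CI: 0.55172 ± 0.1064 = (0.445, 0.658)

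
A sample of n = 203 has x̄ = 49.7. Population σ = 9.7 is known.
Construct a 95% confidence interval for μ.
(48.37, 51.03)

z-interval (σ known):
z* = 1.960 for 95% confidence

Margin of error = z* · σ/√n = 1.960 · 9.7/√203 = 1.33

CI: (49.7 - 1.33, 49.7 + 1.33) = (48.37, 51.03)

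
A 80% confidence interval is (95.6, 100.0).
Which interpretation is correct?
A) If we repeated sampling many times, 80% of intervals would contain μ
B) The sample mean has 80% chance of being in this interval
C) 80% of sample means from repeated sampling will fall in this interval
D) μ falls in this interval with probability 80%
A

A) Correct — this is the frequentist long-run coverage interpretation.
B) Wrong — x̄ is observed and sits in the interval by construction.
C) Wrong — coverage applies to intervals containing μ, not to future x̄ values.
D) Wrong — μ is fixed; the randomness lives in the interval, not in μ.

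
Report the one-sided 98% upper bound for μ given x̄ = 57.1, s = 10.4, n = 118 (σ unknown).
μ ≤ 59.09

Upper bound (one-sided):
t* = 2.077 (one-sided for 98%)
Upper bound = x̄ + t* · s/√n = 57.1 + 2.077 · 10.4/√118 = 59.09

We are 98% confident that μ ≤ 59.09.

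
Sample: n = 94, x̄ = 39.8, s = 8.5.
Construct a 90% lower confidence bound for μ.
μ ≥ 38.67

Lower bound (one-sided):
t* = 1.291 (one-sided for 90%)
Lower bound = x̄ - t* · s/√n = 39.8 - 1.291 · 8.5/√94 = 38.67

We are 90% confident that μ ≥ 38.67.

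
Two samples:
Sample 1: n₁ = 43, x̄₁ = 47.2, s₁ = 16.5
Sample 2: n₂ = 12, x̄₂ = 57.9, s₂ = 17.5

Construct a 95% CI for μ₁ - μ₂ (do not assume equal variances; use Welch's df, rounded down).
(-22.66, 1.26)

Difference: x̄₁ - x̄₂ = -10.70
SE = √(s₁²/n₁ + s₂²/n₂) = √(16.5²/43 + 17.5²/12) = 5.6438
df = 16.86 → 16 (Welch–Satterthwaite, rounded down)
t* = 2.120

CI: -10.70 ± 2.120 · 5.6438 = -10.70 ± 11.96 = (-22.66, 1.26)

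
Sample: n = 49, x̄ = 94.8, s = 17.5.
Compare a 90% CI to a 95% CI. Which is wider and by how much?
95% CI is wider by 1.68

df = 48
90% CI: t* = 1.677, (90.61, 98.99), width = 2 · t* · s/√n = 8.38
95% CI: t* = 2.011, (89.77, 99.83), width = 2 · t* · s/√n = 10.06

The 95% CI is wider by 10.06 - 8.38 = 1.68.
Higher confidence requires a wider interval.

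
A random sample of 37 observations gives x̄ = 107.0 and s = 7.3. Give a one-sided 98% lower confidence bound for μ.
μ ≥ 104.44

Lower bound (one-sided):
t* = 2.131 (one-sided for 98%)
Lower bound = x̄ - t* · s/√n = 107.0 - 2.131 · 7.3/√37 = 104.44

We are 98% confident that μ ≥ 104.44.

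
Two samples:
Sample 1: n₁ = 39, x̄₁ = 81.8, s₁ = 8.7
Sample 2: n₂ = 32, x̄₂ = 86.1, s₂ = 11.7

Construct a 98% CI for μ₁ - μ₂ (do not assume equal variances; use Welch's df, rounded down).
(-10.27, 1.67)

Difference: x̄₁ - x̄₂ = -4.30
SE = √(s₁²/n₁ + s₂²/n₂) = √(8.7²/39 + 11.7²/32) = 2.4937
df = 56.09 → 56 (Welch–Satterthwaite, rounded down)
t* = 2.395

CI: -4.30 ± 2.395 · 2.4937 = -4.30 ± 5.97 = (-10.27, 1.67)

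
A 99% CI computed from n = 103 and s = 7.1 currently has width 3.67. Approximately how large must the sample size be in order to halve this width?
n ≈ 412

CI width ∝ 1/√n
To reduce width by factor 2, need √n to grow by 2 → need 2² = 4 times as many samples.

Current: n = 103, width = 3.67
New: n = 412, width ≈ 1.81

Width reduced by factor of 3.67/1.81 = 2.03.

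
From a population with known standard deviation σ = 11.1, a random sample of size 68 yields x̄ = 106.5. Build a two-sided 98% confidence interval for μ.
(103.37, 109.63)

z-interval (σ known):
z* = 2.326 for 98% confidence

Margin of error = z* · σ/√n = 2.326 · 11.1/√68 = 3.13

CI: (106.5 - 3.13, 106.5 + 3.13) = (103.37, 109.63)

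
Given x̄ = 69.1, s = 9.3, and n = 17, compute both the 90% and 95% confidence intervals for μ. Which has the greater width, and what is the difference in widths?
95% CI is wider by 1.68

df = 16
90% CI: t* = 1.746, (65.16, 73.04), width = 2 · t* · s/√n = 7.88
95% CI: t* = 2.120, (64.32, 73.88), width = 2 · t* · s/√n = 9.56

The 95% CI is wider by 9.56 - 7.88 = 1.68.
Higher confidence requires a wider interval.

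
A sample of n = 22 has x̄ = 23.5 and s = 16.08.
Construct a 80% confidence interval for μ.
(18.96, 28.04)

t-interval (σ unknown):
df = n - 1 = 21
t* = 1.323 for 80% confidence

Margin of error = t* · s/√n = 1.323 · 16.08/√22 = 4.54

CI: (18.96, 28.04)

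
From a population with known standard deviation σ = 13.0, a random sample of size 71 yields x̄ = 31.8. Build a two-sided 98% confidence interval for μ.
(28.21, 35.39)

z-interval (σ known):
z* = 2.326 for 98% confidence

Margin of error = z* · σ/√n = 2.326 · 13.0/√71 = 3.59

CI: (31.8 - 3.59, 31.8 + 3.59) = (28.21, 35.39)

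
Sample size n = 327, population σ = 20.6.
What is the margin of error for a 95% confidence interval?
Margin of error = 2.23

Margin of error = z* · σ/√n
= 1.960 · 20.6/√327
= 1.960 · 20.6/18.0831
= 2.23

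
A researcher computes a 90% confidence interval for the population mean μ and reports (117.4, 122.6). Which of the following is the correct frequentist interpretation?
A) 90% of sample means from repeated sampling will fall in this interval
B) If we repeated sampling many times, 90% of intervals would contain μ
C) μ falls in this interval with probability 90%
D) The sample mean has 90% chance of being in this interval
B

A) Wrong — coverage applies to intervals containing μ, not to future x̄ values.
B) Correct — this is the frequentist long-run coverage interpretation.
C) Wrong — μ is fixed; the randomness lives in the interval, not in μ.
D) Wrong — x̄ is observed and sits in the interval by construction.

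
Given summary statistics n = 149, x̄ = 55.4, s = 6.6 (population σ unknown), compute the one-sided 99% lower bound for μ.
μ ≥ 54.13

Lower bound (one-sided):
t* = 2.352 (one-sided for 99%)
Lower bound = x̄ - t* · s/√n = 55.4 - 2.352 · 6.6/√149 = 54.13

We are 99% confident that μ ≥ 54.13.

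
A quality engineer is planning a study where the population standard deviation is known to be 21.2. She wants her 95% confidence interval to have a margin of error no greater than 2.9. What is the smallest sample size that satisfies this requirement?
n ≥ 206

For margin E ≤ 2.9:
n ≥ (z* · σ / E)²
n ≥ (1.960 · 21.2 / 2.9)²
n ≥ 205.30

Minimum n = 206 (rounding up)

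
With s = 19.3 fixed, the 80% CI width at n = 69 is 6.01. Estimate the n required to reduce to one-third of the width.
n ≈ 621

CI width ∝ 1/√n
To reduce width by factor 3, need √n to grow by 3 → need 3² = 9 times as many samples.

Current: n = 69, width = 6.01
New: n = 621, width ≈ 1.99

Width reduced by factor of 6.01/1.99 = 3.02.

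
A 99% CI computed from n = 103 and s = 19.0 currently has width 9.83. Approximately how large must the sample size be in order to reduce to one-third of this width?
n ≈ 927

CI width ∝ 1/√n
To reduce width by factor 3, need √n to grow by 3 → need 3² = 9 times as many samples.

Current: n = 103, width = 9.83
New: n = 927, width ≈ 3.22

Width reduced by factor of 9.83/3.22 = 3.05.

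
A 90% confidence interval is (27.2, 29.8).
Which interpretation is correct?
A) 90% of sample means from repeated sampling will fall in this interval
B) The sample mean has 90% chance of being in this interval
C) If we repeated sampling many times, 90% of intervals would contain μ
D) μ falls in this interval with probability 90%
C

A) Wrong — coverage applies to intervals containing μ, not to future x̄ values.
B) Wrong — x̄ is observed and sits in the interval by construction.
C) Correct — this is the frequentist long-run coverage interpretation.
D) Wrong — μ is fixed; the randomness lives in the interval, not in μ.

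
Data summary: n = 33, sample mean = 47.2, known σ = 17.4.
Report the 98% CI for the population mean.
(40.15, 54.25)

z-interval (σ known):
z* = 2.326 for 98% confidence

Margin of error = z* · σ/√n = 2.326 · 17.4/√33 = 7.05

CI: (47.2 - 7.05, 47.2 + 7.05) = (40.15, 54.25)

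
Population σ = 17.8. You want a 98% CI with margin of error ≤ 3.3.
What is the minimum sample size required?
n ≥ 158

For margin E ≤ 3.3:
n ≥ (z* · σ / E)²
n ≥ (2.326 · 17.8 / 3.3)²
n ≥ 157.41

Minimum n = 158 (rounding up)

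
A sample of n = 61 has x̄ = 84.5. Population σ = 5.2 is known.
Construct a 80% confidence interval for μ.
(83.65, 85.35)

z-interval (σ known):
z* = 1.282 for 80% confidence

Margin of error = z* · σ/√n = 1.282 · 5.2/√61 = 0.85

CI: (84.5 - 0.85, 84.5 + 0.85) = (83.65, 85.35)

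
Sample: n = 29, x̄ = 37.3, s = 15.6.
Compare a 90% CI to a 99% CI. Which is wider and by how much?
99% CI is wider by 6.15

df = 28
90% CI: t* = 1.701, (32.37, 42.23), width = 2 · t* · s/√n = 9.86
99% CI: t* = 2.763, (29.30, 45.30), width = 2 · t* · s/√n = 16.01

The 99% CI is wider by 16.01 - 9.86 = 6.15.
Higher confidence requires a wider interval.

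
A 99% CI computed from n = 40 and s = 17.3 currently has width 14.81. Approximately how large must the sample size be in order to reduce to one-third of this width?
n ≈ 360

CI width ∝ 1/√n
To reduce width by factor 3, need √n to grow by 3 → need 3² = 9 times as many samples.

Current: n = 40, width = 14.81
New: n = 360, width ≈ 4.72

Width reduced by factor of 14.81/4.72 = 3.14.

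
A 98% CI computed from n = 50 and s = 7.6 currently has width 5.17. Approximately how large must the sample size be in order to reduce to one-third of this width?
n ≈ 450

CI width ∝ 1/√n
To reduce width by factor 3, need √n to grow by 3 → need 3² = 9 times as many samples.

Current: n = 50, width = 5.17
New: n = 450, width ≈ 1.67

Width reduced by factor of 5.17/1.67 = 3.10.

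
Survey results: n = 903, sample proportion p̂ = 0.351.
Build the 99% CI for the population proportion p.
(0.310, 0.392)

Proportion CI:
SE = √(p̂(1-p̂)/n) = √(0.351 · 0.649 / 903) = 0.01588

z* = 2.576
Margin = z* · SE = 2.576 · 0.01588 = 0.0409

CI: 0.351 ± 0.0409 = (0.310, 0.392)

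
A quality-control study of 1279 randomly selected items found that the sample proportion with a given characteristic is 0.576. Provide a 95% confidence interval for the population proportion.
(0.549, 0.603)

Proportion CI:
SE = √(p̂(1-p̂)/n) = √(0.576 · 0.424 / 1279) = 0.01382

z* = 1.960
Margin = z* · SE = 1.960 · 0.01382 = 0.0271

CI: 0.576 ± 0.0271 = (0.549, 0.603)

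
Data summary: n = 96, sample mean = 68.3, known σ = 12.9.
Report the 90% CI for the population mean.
(66.13, 70.47)

z-interval (σ known):
z* = 1.645 for 90% confidence

Margin of error = z* · σ/√n = 1.645 · 12.9/√96 = 2.17

CI: (68.3 - 2.17, 68.3 + 2.17) = (66.13, 70.47)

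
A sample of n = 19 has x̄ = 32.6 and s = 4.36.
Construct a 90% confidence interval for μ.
(30.87, 34.33)

t-interval (σ unknown):
df = n - 1 = 18
t* = 1.734 for 90% confidence

Margin of error = t* · s/√n = 1.734 · 4.36/√19 = 1.73

CI: (30.87, 34.33)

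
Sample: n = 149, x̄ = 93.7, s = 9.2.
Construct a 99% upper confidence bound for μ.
μ ≤ 95.47

Upper bound (one-sided):
t* = 2.352 (one-sided for 99%)
Upper bound = x̄ + t* · s/√n = 93.7 + 2.352 · 9.2/√149 = 95.47

We are 99% confident that μ ≤ 95.47.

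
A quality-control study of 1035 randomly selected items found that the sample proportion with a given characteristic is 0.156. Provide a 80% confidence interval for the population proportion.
(0.142, 0.170)

Proportion CI:
SE = √(p̂(1-p̂)/n) = √(0.156 · 0.844 / 1035) = 0.01128

z* = 1.282
Margin = z* · SE = 1.282 · 0.01128 = 0.0145

CI: 0.156 ± 0.0145 = (0.142, 0.170)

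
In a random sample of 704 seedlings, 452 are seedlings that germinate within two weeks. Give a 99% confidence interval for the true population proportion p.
(0.596, 0.689)

Proportion CI:
p̂ = 452/704 = 0.64205
SE = √(p̂(1-p̂)/n) = √(0.64205 · 0.35795 / 704) = 0.01807

z* = 2.576
Margin = z* · SE = 2.576 · 0.01807 = 0.0465

CI: 0.64205 ± 0.0465 = (0.596, 0.689)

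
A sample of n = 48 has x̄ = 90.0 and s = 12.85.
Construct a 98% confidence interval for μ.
(85.53, 94.47)

t-interval (σ unknown):
df = n - 1 = 47
t* = 2.408 for 98% confidence

Margin of error = t* · s/√n = 2.408 · 12.85/√48 = 4.47

CI: (85.53, 94.47)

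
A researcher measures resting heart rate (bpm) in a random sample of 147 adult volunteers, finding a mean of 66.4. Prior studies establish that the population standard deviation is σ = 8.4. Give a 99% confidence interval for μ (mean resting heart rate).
(64.62, 68.18)

z-interval (σ known):
z* = 2.576 for 99% confidence

Margin of error = z* · σ/√n = 2.576 · 8.4/√147 = 1.78

CI: (66.4 - 1.78, 66.4 + 1.78) = (64.62, 68.18)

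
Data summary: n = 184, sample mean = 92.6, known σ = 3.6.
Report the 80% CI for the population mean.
(92.26, 92.94)

z-interval (σ known):
z* = 1.282 for 80% confidence

Margin of error = z* · σ/√n = 1.282 · 3.6/√184 = 0.34

CI: (92.6 - 0.34, 92.6 + 0.34) = (92.26, 92.94)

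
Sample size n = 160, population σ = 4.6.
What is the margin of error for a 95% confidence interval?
Margin of error = 0.71

Margin of error = z* · σ/√n
= 1.960 · 4.6/√160
= 1.960 · 4.6/12.6491
= 0.71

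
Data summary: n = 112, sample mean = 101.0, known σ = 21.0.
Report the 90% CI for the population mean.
(97.74, 104.26)

z-interval (σ known):
z* = 1.645 for 90% confidence

Margin of error = z* · σ/√n = 1.645 · 21.0/√112 = 3.26

CI: (101.0 - 3.26, 101.0 + 3.26) = (97.74, 104.26)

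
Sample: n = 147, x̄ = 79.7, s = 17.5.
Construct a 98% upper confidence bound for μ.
μ ≤ 82.69

Upper bound (one-sided):
t* = 2.072 (one-sided for 98%)
Upper bound = x̄ + t* · s/√n = 79.7 + 2.072 · 17.5/√147 = 82.69

We are 98% confident that μ ≤ 82.69.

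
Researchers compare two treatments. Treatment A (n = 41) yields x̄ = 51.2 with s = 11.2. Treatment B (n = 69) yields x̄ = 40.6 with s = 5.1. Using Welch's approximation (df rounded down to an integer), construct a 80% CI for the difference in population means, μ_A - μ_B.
(8.19, 13.01)

Difference: x̄₁ - x̄₂ = 10.60
SE = √(s₁²/n₁ + s₂²/n₂) = √(11.2²/41 + 5.1²/69) = 1.8538
df = 50.02 → 50 (Welch–Satterthwaite, rounded down)
t* = 1.299

CI: 10.60 ± 1.299 · 1.8538 = 10.60 ± 2.41 = (8.19, 13.01)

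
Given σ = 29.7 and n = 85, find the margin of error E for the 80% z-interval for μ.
Margin of error = 4.13

Margin of error = z* · σ/√n
= 1.282 · 29.7/√85
= 1.282 · 29.7/9.2195
= 4.13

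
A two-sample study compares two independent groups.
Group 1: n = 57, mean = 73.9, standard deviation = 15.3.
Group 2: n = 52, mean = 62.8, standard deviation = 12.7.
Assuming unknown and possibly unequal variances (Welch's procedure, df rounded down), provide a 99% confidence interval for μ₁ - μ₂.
(4.06, 18.14)

Difference: x̄₁ - x̄₂ = 11.10
SE = √(s₁²/n₁ + s₂²/n₂) = √(15.3²/57 + 12.7²/52) = 2.6849
df = 106.09 → 106 (Welch–Satterthwaite, rounded down)
t* = 2.623

CI: 11.10 ± 2.623 · 2.6849 = 11.10 ± 7.04 = (4.06, 18.14)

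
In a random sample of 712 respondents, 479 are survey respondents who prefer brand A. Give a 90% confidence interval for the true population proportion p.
(0.644, 0.702)

Proportion CI:
p̂ = 479/712 = 0.67275
SE = √(p̂(1-p̂)/n) = √(0.67275 · 0.32725 / 712) = 0.01758

z* = 1.645
Margin = z* · SE = 1.645 · 0.01758 = 0.0289

CI: 0.67275 ± 0.0289 = (0.644, 0.702)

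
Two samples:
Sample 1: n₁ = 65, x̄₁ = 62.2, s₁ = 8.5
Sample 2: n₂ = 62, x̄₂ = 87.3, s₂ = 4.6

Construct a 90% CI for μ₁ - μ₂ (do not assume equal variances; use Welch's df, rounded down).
(-27.10, -23.10)

Difference: x̄₁ - x̄₂ = -25.10
SE = √(s₁²/n₁ + s₂²/n₂) = √(8.5²/65 + 4.6²/62) = 1.2053
df = 99.49 → 99 (Welch–Satterthwaite, rounded down)
t* = 1.660

CI: -25.10 ± 1.660 · 1.2053 = -25.10 ± 2.00 = (-27.10, -23.10)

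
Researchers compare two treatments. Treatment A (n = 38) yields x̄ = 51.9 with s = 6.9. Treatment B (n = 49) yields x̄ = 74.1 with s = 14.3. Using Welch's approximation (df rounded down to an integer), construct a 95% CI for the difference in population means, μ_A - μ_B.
(-26.84, -17.56)

Difference: x̄₁ - x̄₂ = -22.20
SE = √(s₁²/n₁ + s₂²/n₂) = √(6.9²/38 + 14.3²/49) = 2.3294
df = 72.65 → 72 (Welch–Satterthwaite, rounded down)
t* = 1.993

CI: -22.20 ± 1.993 · 2.3294 = -22.20 ± 4.64 = (-26.84, -17.56)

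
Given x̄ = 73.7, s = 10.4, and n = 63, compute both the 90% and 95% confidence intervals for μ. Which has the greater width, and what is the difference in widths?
95% CI is wider by 0.86

df = 62
90% CI: t* = 1.670, (71.51, 75.89), width = 2 · t* · s/√n = 4.38
95% CI: t* = 1.999, (71.08, 76.32), width = 2 · t* · s/√n = 5.24

The 95% CI is wider by 5.24 - 4.38 = 0.86.
Higher confidence requires a wider interval.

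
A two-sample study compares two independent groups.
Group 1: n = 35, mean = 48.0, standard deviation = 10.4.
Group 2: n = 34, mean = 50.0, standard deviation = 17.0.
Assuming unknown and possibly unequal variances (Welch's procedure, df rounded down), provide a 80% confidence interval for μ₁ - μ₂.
(-6.42, 2.42)

Difference: x̄₁ - x̄₂ = -2.00
SE = √(s₁²/n₁ + s₂²/n₂) = √(10.4²/35 + 17.0²/34) = 3.4045
df = 54.38 → 54 (Welch–Satterthwaite, rounded down)
t* = 1.297

CI: -2.00 ± 1.297 · 3.4045 = -2.00 ± 4.42 = (-6.42, 2.42)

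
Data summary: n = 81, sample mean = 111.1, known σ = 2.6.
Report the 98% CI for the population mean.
(110.43, 111.77)

z-interval (σ known):
z* = 2.326 for 98% confidence

Margin of error = z* · σ/√n = 2.326 · 2.6/√81 = 0.67

CI: (111.1 - 0.67, 111.1 + 0.67) = (110.43, 111.77)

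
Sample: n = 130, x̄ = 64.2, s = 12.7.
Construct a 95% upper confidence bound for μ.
μ ≤ 66.05

Upper bound (one-sided):
t* = 1.657 (one-sided for 95%)
Upper bound = x̄ + t* · s/√n = 64.2 + 1.657 · 12.7/√130 = 66.05

We are 95% confident that μ ≤ 66.05.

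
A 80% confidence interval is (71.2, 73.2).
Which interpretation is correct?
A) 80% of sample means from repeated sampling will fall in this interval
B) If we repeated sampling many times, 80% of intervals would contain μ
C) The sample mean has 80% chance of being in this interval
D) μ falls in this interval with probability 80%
B

A) Wrong — coverage applies to intervals containing μ, not to future x̄ values.
B) Correct — this is the frequentist long-run coverage interpretation.
C) Wrong — x̄ is observed and sits in the interval by construction.
D) Wrong — μ is fixed; the randomness lives in the interval, not in μ.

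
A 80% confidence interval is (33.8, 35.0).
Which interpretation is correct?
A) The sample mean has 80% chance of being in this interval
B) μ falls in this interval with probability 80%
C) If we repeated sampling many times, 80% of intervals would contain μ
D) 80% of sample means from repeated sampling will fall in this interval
C

A) Wrong — x̄ is observed and sits in the interval by construction.
B) Wrong — μ is fixed; the randomness lives in the interval, not in μ.
C) Correct — this is the frequentist long-run coverage interpretation.
D) Wrong — coverage applies to intervals containing μ, not to future x̄ values.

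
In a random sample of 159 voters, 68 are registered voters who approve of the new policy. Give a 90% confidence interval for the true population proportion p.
(0.363, 0.492)

Proportion CI:
p̂ = 68/159 = 0.42767
SE = √(p̂(1-p̂)/n) = √(0.42767 · 0.57233 / 159) = 0.03924

z* = 1.645
Margin = z* · SE = 1.645 · 0.03924 = 0.0645

CI: 0.42767 ± 0.0645 = (0.363, 0.492)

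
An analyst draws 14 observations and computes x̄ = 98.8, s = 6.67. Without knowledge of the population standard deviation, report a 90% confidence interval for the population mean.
(95.64, 101.96)

t-interval (σ unknown):
df = n - 1 = 13
t* = 1.771 for 90% confidence

Margin of error = t* · s/√n = 1.771 · 6.67/√14 = 3.16

CI: (95.64, 101.96)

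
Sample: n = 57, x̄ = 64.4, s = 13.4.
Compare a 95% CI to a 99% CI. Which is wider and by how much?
99% CI is wider by 2.36

df = 56
95% CI: t* = 2.003, (60.84, 67.96), width = 2 · t* · s/√n = 7.11
99% CI: t* = 2.667, (59.67, 69.13), width = 2 · t* · s/√n = 9.47

The 99% CI is wider by 9.47 - 7.11 = 2.36.
Higher confidence requires a wider interval.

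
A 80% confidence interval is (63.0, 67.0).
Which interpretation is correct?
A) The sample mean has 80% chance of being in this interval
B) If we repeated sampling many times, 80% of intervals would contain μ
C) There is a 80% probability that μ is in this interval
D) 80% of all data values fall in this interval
B

A) Wrong — x̄ is observed and sits in the interval by construction.
B) Correct — this is the frequentist long-run coverage interpretation.
C) Wrong — μ is fixed; the randomness lives in the interval, not in μ.
D) Wrong — a CI is about the parameter μ, not individual data values.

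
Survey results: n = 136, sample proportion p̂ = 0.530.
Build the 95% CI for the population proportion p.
(0.446, 0.614)

Proportion CI:
SE = √(p̂(1-p̂)/n) = √(0.530 · 0.470 / 136) = 0.04280

z* = 1.960
Margin = z* · SE = 1.960 · 0.04280 = 0.0839

CI: 0.530 ± 0.0839 = (0.446, 0.614)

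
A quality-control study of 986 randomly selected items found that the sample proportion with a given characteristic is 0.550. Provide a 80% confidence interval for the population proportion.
(0.530, 0.570)

Proportion CI:
SE = √(p̂(1-p̂)/n) = √(0.550 · 0.450 / 986) = 0.01584

z* = 1.282
Margin = z* · SE = 1.282 · 0.01584 = 0.0203

CI: 0.550 ± 0.0203 = (0.530, 0.570)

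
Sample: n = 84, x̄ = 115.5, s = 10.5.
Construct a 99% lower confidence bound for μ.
μ ≥ 112.78

Lower bound (one-sided):
t* = 2.372 (one-sided for 99%)
Lower bound = x̄ - t* · s/√n = 115.5 - 2.372 · 10.5/√84 = 112.78

We are 99% confident that μ ≥ 112.78.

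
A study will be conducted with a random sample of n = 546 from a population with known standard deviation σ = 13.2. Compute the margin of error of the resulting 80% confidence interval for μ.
Margin of error = 0.72

Margin of error = z* · σ/√n
= 1.282 · 13.2/√546
= 1.282 · 13.2/23.3666
= 0.72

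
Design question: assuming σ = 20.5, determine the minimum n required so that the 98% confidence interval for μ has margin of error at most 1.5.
n ≥ 1011

For margin E ≤ 1.5:
n ≥ (z* · σ / E)²
n ≥ (2.326 · 20.5 / 1.5)²
n ≥ 1010.52

Minimum n = 1011 (rounding up)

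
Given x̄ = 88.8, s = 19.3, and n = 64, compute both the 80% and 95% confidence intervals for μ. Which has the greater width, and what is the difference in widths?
95% CI is wider by 3.39

df = 63
80% CI: t* = 1.295, (85.68, 91.92), width = 2 · t* · s/√n = 6.25
95% CI: t* = 1.998, (83.98, 93.62), width = 2 · t* · s/√n = 9.64

The 95% CI is wider by 9.64 - 6.25 = 3.39.
Higher confidence requires a wider interval.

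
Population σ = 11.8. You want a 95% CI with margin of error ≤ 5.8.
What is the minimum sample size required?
n ≥ 16

For margin E ≤ 5.8:
n ≥ (z* · σ / E)²
n ≥ (1.960 · 11.8 / 5.8)²
n ≥ 15.90

Minimum n = 16 (rounding up)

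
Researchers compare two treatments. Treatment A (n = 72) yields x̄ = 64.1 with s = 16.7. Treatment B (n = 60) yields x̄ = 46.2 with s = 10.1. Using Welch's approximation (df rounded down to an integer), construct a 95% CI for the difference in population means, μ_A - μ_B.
(13.23, 22.57)

Difference: x̄₁ - x̄₂ = 17.90
SE = √(s₁²/n₁ + s₂²/n₂) = √(16.7²/72 + 10.1²/60) = 2.3609
df = 119.34 → 119 (Welch–Satterthwaite, rounded down)
t* = 1.980

CI: 17.90 ± 1.980 · 2.3609 = 17.90 ± 4.67 = (13.23, 22.57)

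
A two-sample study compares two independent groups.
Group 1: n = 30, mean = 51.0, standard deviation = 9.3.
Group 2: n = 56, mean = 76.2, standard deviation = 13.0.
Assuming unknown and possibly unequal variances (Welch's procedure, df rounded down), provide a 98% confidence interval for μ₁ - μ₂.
(-30.97, -19.43)

Difference: x̄₁ - x̄₂ = -25.20
SE = √(s₁²/n₁ + s₂²/n₂) = √(9.3²/30 + 13.0²/56) = 2.4292
df = 77.00 → 77 (Welch–Satterthwaite, rounded down)
t* = 2.376

CI: -25.20 ± 2.376 · 2.4292 = -25.20 ± 5.77 = (-30.97, -19.43)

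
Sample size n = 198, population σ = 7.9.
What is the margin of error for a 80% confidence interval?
Margin of error = 0.72

Margin of error = z* · σ/√n
= 1.282 · 7.9/√198
= 1.282 · 7.9/14.0712
= 0.72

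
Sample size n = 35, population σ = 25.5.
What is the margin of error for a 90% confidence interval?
Margin of error = 7.09

Margin of error = z* · σ/√n
= 1.645 · 25.5/√35
= 1.645 · 25.5/5.9161
= 7.09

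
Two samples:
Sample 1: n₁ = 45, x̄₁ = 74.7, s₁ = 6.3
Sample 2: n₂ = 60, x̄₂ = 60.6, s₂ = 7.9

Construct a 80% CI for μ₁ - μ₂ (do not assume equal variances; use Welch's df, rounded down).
(12.31, 15.89)

Difference: x̄₁ - x̄₂ = 14.10
SE = √(s₁²/n₁ + s₂²/n₂) = √(6.3²/45 + 7.9²/60) = 1.3864
df = 102.58 → 102 (Welch–Satterthwaite, rounded down)
t* = 1.290

CI: 14.10 ± 1.290 · 1.3864 = 14.10 ± 1.79 = (12.31, 15.89)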